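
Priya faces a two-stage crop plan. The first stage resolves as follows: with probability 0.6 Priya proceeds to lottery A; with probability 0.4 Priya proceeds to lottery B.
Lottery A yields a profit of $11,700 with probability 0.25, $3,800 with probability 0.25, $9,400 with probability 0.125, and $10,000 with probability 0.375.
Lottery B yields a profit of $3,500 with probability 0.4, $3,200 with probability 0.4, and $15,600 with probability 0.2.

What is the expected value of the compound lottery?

$7,600

EV(A) = 0.25 × 11700 + 0.25 × 3800 + 0.125 × 9400 + 0.375 × 10000 = 2925 + 950 + 1175 + 3750 = 8800
EV(B) = 0.4 × 3500 + 0.4 × 3200 + 0.2 × 15600 = 1400 + 1280 + 3120 = 5800
Overall = 0.6 × 8800 + 0.4 × 5800 = 5280 + 2320 = 7600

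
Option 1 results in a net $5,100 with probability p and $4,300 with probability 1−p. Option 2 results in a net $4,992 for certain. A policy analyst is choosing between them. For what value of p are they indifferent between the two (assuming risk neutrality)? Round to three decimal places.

p·5100 + (1−p)·4300 = 4992
800p + 4300 = 4992
p = (4992 − 4300) / 800

p = 0.865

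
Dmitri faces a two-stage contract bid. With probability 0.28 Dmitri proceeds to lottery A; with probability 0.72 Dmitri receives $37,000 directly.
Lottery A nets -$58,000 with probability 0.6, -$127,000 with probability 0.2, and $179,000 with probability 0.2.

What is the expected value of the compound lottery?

EV(A) = 0.6 × (-58000) + 0.2 × (-127000) + 0.2 × 179000 = -34800 − 25400 + 35800 = -24400
Branch B: 37000 (certain)
Overall = 0.28 × (-24400) + 0.72 × 37000 = -6832 + 26640 = 19808

$19,808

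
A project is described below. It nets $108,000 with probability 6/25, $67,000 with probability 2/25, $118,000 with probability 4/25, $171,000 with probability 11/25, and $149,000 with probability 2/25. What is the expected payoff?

$137,320

EV = 6/25 × 108000 + 2/25 × 67000 + 4/25 × 118000 + 11/25 × 171000 + 2/25 × 149000 = 25920 + 5360 + 18880 + 75240 + 11920 = 137320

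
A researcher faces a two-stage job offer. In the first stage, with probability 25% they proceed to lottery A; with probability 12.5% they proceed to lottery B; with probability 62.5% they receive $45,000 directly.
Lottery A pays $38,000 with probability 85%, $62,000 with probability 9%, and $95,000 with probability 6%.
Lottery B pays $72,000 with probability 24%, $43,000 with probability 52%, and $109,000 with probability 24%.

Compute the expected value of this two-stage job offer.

EV(A) = 0.85 × 38000 + 0.09 × 62000 + 0.06 × 95000 = 32300 + 5580 + 5700 = 43580
EV(B) = 0.24 × 72000 + 0.52 × 43000 + 0.24 × 109000 = 17280 + 22360 + 26160 = 65800
Branch C: 45000 (certain)
Overall = 0.25 × 43580 + 0.125 × 65800 + 0.625 × 45000 = 10895 + 8225 + 28125 = 47245

$47,245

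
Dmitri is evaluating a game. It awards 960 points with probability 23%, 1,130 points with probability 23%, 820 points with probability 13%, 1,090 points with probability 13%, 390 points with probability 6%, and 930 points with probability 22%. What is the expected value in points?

EV = 0.23 × 960 + 0.23 × 1130 + 0.13 × 820 + 0.13 × 1090 + 0.06 × 390 + 0.22 × 930 = 220.8 + 259.9 + 106.6 + 141.7 + 23.4 + 204.6 = 957

957 points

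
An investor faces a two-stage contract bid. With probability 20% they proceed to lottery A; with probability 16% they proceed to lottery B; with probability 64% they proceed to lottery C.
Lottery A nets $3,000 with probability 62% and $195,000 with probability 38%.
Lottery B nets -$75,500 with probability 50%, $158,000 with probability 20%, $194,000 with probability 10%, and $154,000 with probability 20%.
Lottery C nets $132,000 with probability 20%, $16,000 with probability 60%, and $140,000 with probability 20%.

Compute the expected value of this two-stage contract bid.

$63,200

EV(A) = 0.62 × 3000 + 0.38 × 195000 = 1860 + 74100 = 75960
EV(B) = 0.5 × (-75500) + 0.2 × 158000 + 0.1 × 194000 + 0.2 × 154000 = -37750 + 31600 + 19400 + 30800 = 44050
EV(C) = 0.2 × 132000 + 0.6 × 16000 + 0.2 × 140000 = 26400 + 9600 + 28000 = 64000
Overall = 0.2 × 75960 + 0.16 × 44050 + 0.64 × 64000 = 15192 + 7048 + 40960 = 63200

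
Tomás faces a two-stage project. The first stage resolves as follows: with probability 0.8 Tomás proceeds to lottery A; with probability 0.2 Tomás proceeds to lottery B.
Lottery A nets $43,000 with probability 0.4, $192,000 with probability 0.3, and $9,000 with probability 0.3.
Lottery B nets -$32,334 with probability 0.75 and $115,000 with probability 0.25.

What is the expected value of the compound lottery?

EV(A) = 0.4 × 43000 + 0.3 × 192000 + 0.3 × 9000 = 17200 + 57600 + 2700 = 77500
EV(B) = 0.75 × (-32334) + 0.25 × 115000 = -24250.5 + 28750 = 4499.5
Overall = 0.8 × 77500 + 0.2 × 4499.5 = 62000 + 899.9 = 62899.9

$62,899.90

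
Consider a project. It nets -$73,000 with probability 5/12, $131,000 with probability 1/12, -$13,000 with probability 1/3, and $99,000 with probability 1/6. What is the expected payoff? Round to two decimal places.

-$7,333.33

EV = 5/12 × (-73000) + 1/12 × 131000 + 1/3 × (-13000) + 1/6 × 99000 = -30416.6667 + 10916.6667 − 4333.3333 + 16500 = -7333.3333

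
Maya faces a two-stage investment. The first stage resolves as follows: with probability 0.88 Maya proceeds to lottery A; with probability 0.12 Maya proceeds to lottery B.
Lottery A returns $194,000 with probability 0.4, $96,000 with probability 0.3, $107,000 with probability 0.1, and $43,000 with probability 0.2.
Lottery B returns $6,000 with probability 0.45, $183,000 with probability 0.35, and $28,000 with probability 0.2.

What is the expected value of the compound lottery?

EV(A) = 0.4 × 194000 + 0.3 × 96000 + 0.1 × 107000 + 0.2 × 43000 = 77600 + 28800 + 10700 + 8600 = 125700
EV(B) = 0.45 × 6000 + 0.35 × 183000 + 0.2 × 28000 = 2700 + 64050 + 5600 = 72350
Overall = 0.88 × 125700 + 0.12 × 72350 = 110616 + 8682 = 119298

$119,298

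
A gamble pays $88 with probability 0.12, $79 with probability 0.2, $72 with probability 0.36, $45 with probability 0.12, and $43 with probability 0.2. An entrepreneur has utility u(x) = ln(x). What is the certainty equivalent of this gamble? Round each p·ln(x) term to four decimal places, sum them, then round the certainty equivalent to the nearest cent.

$64.06

E[u] = 0.12·ln(88) + 0.2·ln(79) + 0.36·ln(72) + 0.12·ln(45) + 0.2·ln(43) = 0.5373 + 0.8739 + 1.5396 + 0.4568 + 0.7522 = 4.1598
CE = e^4.1598 ≈ 64.06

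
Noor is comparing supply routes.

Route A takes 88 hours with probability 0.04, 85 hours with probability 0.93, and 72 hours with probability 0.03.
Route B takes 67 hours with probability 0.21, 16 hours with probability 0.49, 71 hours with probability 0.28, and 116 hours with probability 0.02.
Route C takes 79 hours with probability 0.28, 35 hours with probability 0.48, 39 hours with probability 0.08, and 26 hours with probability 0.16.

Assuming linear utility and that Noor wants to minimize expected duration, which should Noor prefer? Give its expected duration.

Route B (44.11 hours)

Route A = 0.04 × 88 + 0.93 × 85 + 0.03 × 72 = 3.52 + 79.05 + 2.16 = 84.73
Route B = 0.21 × 67 + 0.49 × 16 + 0.28 × 71 + 0.02 × 116 = 14.07 + 7.84 + 19.88 + 2.32 = 44.11
Route C = 0.28 × 79 + 0.48 × 35 + 0.08 × 39 + 0.16 × 26 = 22.12 + 16.8 + 3.12 + 4.16 = 46.2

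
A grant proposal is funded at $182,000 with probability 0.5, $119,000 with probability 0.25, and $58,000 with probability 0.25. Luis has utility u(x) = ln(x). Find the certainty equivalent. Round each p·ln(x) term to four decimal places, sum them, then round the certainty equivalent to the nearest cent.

E[u] = 0.5·ln(182000) + 0.25·ln(119000) + 0.25·ln(58000) = 6.0559 + 2.9217 + 2.7420 = 11.7196
CE = e^11.7196 ≈ 122958.23

$122,958.23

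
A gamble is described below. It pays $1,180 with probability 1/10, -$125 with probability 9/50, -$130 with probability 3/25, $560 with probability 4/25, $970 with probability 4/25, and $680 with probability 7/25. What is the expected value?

EV = 1/10 × 1180 + 9/50 × (-125) + 3/25 × (-130) + 4/25 × 560 + 4/25 × 970 + 7/25 × 680 = 118 − 22.5 − 15.6 + 89.6 + 155.2 + 190.4 = 515.1

$515.10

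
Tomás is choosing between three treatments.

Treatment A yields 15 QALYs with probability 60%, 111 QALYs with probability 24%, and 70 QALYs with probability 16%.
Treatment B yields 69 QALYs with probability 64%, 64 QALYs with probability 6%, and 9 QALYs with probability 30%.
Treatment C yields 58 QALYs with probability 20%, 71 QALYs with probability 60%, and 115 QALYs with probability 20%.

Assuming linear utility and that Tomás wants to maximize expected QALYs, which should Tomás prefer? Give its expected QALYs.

Treatment A = 0.6 × 15 + 0.24 × 111 + 0.16 × 70 = 9 + 26.64 + 11.2 = 46.84
Treatment B = 0.64 × 69 + 0.06 × 64 + 0.3 × 9 = 44.16 + 3.84 + 2.7 = 50.7
Treatment C = 0.2 × 58 + 0.6 × 71 + 0.2 × 115 = 11.6 + 42.6 + 23 = 77.2

Treatment C (77.2 QALYs)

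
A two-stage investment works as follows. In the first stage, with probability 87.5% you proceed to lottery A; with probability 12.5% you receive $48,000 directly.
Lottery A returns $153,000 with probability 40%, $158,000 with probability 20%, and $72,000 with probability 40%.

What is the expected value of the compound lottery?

EV(A) = 0.4 × 153000 + 0.2 × 158000 + 0.4 × 72000 = 61200 + 31600 + 28800 = 121600
Branch B: 48000 (certain)
Overall = 0.875 × 121600 + 0.125 × 48000 = 106400 + 6000 = 112400

$112,400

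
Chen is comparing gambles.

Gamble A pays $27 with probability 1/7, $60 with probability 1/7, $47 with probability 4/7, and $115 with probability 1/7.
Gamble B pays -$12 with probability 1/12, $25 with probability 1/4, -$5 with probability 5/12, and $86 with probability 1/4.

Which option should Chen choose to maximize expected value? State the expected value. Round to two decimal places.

Gamble A = 1/7 × 27 + 1/7 × 60 + 4/7 × 47 + 1/7 × 115 = 3.8571 + 8.5714 + 26.8571 + 16.4286 = 55.7143
Gamble B = 1/12 × (-12) + 1/4 × 25 + 5/12 × (-5) + 1/4 × 86 = -1 + 6.25 − 2.0833 + 21.5 = 24.6667

Gamble A ($55.71)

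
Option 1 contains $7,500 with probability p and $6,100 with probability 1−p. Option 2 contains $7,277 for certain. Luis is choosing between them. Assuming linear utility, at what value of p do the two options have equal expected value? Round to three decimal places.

p·7500 + (1−p)·6100 = 7277
1400p + 6100 = 7277
p = (7277 − 6100) / 1400

p = 0.841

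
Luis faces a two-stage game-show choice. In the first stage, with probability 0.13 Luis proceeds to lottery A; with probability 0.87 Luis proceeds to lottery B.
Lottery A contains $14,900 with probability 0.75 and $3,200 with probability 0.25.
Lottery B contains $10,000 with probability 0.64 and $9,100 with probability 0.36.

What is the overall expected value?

EV(A) = 0.75 × 14900 + 0.25 × 3200 = 11175 + 800 = 11975
EV(B) = 0.64 × 10000 + 0.36 × 9100 = 6400 + 3276 = 9676
Overall = 0.13 × 11975 + 0.87 × 9676 = 1556.75 + 8418.12 = 9974.87

$9,974.87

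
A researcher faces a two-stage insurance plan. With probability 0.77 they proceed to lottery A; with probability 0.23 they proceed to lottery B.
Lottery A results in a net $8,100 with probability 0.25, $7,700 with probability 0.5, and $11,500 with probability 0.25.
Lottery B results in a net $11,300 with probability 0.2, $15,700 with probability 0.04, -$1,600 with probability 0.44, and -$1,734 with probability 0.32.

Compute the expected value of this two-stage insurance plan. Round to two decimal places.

EV(A) = 0.25 × 8100 + 0.5 × 7700 + 0.25 × 11500 = 2025 + 3850 + 2875 = 8750
EV(B) = 0.2 × 11300 + 0.04 × 15700 + 0.44 × (-1600) + 0.32 × (-1734) = 2260 + 628 − 704 − 554.88 = 1629.12
Overall = 0.77 × 8750 + 0.23 × 1629.12 = 6737.5 + 374.6976 = 7112.1976

$7,112.20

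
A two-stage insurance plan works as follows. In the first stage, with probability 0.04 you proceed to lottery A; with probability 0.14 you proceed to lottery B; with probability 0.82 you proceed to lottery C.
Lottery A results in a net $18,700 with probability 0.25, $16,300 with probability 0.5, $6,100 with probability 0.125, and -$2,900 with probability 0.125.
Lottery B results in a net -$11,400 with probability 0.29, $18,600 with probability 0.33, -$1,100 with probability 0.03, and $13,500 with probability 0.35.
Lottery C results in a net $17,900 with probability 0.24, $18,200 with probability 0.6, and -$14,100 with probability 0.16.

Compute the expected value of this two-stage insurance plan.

EV(A) = 0.25 × 18700 + 0.5 × 16300 + 0.125 × 6100 + 0.125 × (-2900) = 4675 + 8150 + 762.5 − 362.5 = 13225
EV(B) = 0.29 × (-11400) + 0.33 × 18600 + 0.03 × (-1100) + 0.35 × 13500 = -3306 + 6138 − 33 + 4725 = 7524
EV(C) = 0.24 × 17900 + 0.6 × 18200 + 0.16 × (-14100) = 4296 + 10920 − 2256 = 12960
Overall = 0.04 × 13225 + 0.14 × 7524 + 0.82 × 12960 = 529 + 1053.36 + 10627.2 = 12209.56

$12,209.56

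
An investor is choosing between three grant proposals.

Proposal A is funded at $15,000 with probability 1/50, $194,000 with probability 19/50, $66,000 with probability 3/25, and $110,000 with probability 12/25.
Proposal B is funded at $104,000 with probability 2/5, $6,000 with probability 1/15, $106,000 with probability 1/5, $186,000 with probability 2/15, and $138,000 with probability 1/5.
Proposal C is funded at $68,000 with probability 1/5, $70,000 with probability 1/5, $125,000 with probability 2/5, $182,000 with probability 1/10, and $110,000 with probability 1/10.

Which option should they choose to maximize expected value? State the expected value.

Proposal A ($134,740)

Proposal A = 1/50 × 15000 + 19/50 × 194000 + 3/25 × 66000 + 12/25 × 110000 = 300 + 73720 + 7920 + 52800 = 134740
Proposal B = 2/5 × 104000 + 1/15 × 6000 + 1/5 × 106000 + 2/15 × 186000 + 1/5 × 138000 = 41600 + 400 + 21200 + 24800 + 27600 = 115600
Proposal C = 1/5 × 68000 + 1/5 × 70000 + 2/5 × 125000 + 1/10 × 182000 + 1/10 × 110000 = 13600 + 14000 + 50000 + 18200 + 11000 = 106800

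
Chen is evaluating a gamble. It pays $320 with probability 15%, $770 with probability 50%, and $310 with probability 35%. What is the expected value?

EV = 0.15 × 320 + 0.5 × 770 + 0.35 × 310 = 48 + 385 + 108.5 = 541.5

$541.50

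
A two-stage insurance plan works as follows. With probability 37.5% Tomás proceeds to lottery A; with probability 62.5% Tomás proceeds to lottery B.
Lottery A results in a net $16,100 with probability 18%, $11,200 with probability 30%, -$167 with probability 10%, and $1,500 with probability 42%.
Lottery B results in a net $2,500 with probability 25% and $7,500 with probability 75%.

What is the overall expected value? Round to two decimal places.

EV(A) = 0.18 × 16100 + 0.3 × 11200 + 0.1 × (-167) + 0.42 × 1500 = 2898 + 3360 − 16.7 + 630 = 6871.3
EV(B) = 0.25 × 2500 + 0.75 × 7500 = 625 + 5625 = 6250
Overall = 0.375 × 6871.3 + 0.625 × 6250 = 2576.7375 + 3906.25 = 6482.9875

$6,482.99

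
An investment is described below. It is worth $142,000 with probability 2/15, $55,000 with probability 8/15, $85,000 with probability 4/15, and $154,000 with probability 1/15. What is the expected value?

EV = 2/15 × 142000 + 8/15 × 55000 + 4/15 × 85000 + 1/15 × 154000 = 18933.3333 + 29333.3333 + 22666.6667 + 10266.6667 = 81200

$81,200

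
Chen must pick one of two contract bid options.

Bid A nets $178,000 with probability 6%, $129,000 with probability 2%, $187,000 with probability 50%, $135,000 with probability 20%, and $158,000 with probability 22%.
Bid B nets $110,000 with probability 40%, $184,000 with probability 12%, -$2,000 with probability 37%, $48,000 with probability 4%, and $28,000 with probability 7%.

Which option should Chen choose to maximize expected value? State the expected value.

Bid A = 0.06 × 178000 + 0.02 × 129000 + 0.5 × 187000 + 0.2 × 135000 + 0.22 × 158000 = 10680 + 2580 + 93500 + 27000 + 34760 = 168520
Bid B = 0.4 × 110000 + 0.12 × 184000 + 0.37 × (-2000) + 0.04 × 48000 + 0.07 × 28000 = 44000 + 22080 − 740 + 1920 + 1960 = 69220

Bid A ($168,520)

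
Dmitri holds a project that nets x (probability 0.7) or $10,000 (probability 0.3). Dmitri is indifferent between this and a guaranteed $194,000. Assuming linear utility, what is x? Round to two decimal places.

0.7·x + 0.3·10000 = 194000
0.7·x = 194000 − 3000 = 191000
x = 191000 / 0.7 = 272857.1429

x = $272,857.14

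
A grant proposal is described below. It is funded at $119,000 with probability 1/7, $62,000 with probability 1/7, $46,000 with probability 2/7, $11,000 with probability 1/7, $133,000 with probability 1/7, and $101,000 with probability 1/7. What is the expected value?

$74,000

EV = 1/7 × 119000 + 1/7 × 62000 + 2/7 × 46000 + 1/7 × 11000 + 1/7 × 133000 + 1/7 × 101000 = 17000 + 8857.1429 + 13142.8571 + 1571.4286 + 19000 + 14428.5714 = 74000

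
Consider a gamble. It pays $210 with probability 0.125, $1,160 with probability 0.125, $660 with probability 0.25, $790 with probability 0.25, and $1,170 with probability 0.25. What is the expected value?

$826.25

EV = 0.125 × 210 + 0.125 × 1160 + 0.25 × 660 + 0.25 × 790 + 0.25 × 1170 = 26.25 + 145 + 165 + 197.5 + 292.5 = 826.25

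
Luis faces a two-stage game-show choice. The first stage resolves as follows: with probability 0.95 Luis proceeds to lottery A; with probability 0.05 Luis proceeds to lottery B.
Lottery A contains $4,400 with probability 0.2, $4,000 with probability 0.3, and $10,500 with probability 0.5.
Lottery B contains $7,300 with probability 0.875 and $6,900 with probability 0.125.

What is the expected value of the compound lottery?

$7,326

EV(A) = 0.2 × 4400 + 0.3 × 4000 + 0.5 × 10500 = 880 + 1200 + 5250 = 7330
EV(B) = 0.875 × 7300 + 0.125 × 6900 = 6387.5 + 862.5 = 7250
Overall = 0.95 × 7330 + 0.05 × 7250 = 6963.5 + 362.5 = 7326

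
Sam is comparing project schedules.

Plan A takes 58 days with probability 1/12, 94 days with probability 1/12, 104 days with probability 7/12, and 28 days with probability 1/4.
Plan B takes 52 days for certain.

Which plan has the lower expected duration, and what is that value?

Plan B (52 days)

Plan A = 1/12 × 58 + 1/12 × 94 + 7/12 × 104 + 1/4 × 28 = 4.8333 + 7.8333 + 60.6667 + 7 = 80.3333
Plan B: 52 (certain)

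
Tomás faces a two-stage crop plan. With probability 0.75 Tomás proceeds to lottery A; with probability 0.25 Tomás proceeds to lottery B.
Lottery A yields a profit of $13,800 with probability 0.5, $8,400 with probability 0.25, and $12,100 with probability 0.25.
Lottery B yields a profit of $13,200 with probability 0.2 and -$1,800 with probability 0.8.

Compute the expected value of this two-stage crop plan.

$9,318.75

EV(A) = 0.5 × 13800 + 0.25 × 8400 + 0.25 × 12100 = 6900 + 2100 + 3025 = 12025
EV(B) = 0.2 × 13200 + 0.8 × (-1800) = 2640 − 1440 = 1200
Overall = 0.75 × 12025 + 0.25 × 1200 = 9018.75 + 300 = 9318.75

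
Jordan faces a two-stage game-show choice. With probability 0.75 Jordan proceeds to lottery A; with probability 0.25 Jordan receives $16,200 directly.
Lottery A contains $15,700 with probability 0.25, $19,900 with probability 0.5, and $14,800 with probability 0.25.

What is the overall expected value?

$17,231.25

EV(A) = 0.25 × 15700 + 0.5 × 19900 + 0.25 × 14800 = 3925 + 9950 + 3700 = 17575
Branch B: 16200 (certain)
Overall = 0.75 × 17575 + 0.25 × 16200 = 13181.25 + 4050 = 17231.25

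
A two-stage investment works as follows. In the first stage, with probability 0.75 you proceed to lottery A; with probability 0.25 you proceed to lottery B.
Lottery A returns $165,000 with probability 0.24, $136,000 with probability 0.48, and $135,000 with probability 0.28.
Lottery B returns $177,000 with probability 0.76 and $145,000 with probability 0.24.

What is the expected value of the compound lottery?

$149,340

EV(A) = 0.24 × 165000 + 0.48 × 136000 + 0.28 × 135000 = 39600 + 65280 + 37800 = 142680
EV(B) = 0.76 × 177000 + 0.24 × 145000 = 134520 + 34800 = 169320
Overall = 0.75 × 142680 + 0.25 × 169320 = 107010 + 42330 = 149340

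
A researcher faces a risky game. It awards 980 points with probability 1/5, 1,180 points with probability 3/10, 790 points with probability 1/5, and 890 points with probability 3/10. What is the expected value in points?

EV = 1/5 × 980 + 3/10 × 1180 + 1/5 × 790 + 3/10 × 890 = 196 + 354 + 158 + 267 = 975

975 points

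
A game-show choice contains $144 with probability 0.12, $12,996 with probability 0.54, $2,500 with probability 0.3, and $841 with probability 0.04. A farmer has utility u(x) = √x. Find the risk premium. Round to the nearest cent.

E[u] = 0.12·√144 + 0.54·√12996 + 0.3·√2500 + 0.04·√841 = 0.12·12 + 0.54·114 + 0.3·50 + 0.04·29 = 79.16
CE = (79.16)² = 6266.3056
Risk premium = EV − CE = 7818.76 − 6266.3056 = 1552.4544

$1,552.45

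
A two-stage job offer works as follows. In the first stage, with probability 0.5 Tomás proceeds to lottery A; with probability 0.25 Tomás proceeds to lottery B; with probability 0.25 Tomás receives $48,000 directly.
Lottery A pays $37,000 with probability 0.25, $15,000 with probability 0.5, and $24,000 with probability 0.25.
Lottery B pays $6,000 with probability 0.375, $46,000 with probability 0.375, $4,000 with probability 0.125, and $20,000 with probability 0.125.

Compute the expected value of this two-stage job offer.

$29,000

EV(A) = 0.25 × 37000 + 0.5 × 15000 + 0.25 × 24000 = 9250 + 7500 + 6000 = 22750
EV(B) = 0.375 × 6000 + 0.375 × 46000 + 0.125 × 4000 + 0.125 × 20000 = 2250 + 17250 + 500 + 2500 = 22500
Branch C: 48000 (certain)
Overall = 0.5 × 22750 + 0.25 × 22500 + 0.25 × 48000 = 11375 + 5625 + 12000 = 29000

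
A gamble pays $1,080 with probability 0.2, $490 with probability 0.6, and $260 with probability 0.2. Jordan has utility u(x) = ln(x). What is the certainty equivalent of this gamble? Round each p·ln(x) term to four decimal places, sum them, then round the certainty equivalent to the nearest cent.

$505.53

E[u] = 0.2·ln(1080) + 0.6·ln(490) + 0.2·ln(260) = 1.3969 + 3.7166 + 1.1121 = 6.2256
CE = e^6.2256 ≈ 505.53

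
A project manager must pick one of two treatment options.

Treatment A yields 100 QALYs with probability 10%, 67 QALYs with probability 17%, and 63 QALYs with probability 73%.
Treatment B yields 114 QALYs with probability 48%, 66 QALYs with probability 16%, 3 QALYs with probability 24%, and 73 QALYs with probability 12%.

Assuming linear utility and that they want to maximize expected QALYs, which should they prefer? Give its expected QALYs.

Treatment A = 0.1 × 100 + 0.17 × 67 + 0.73 × 63 = 10 + 11.39 + 45.99 = 67.38
Treatment B = 0.48 × 114 + 0.16 × 66 + 0.24 × 3 + 0.12 × 73 = 54.72 + 10.56 + 0.72 + 8.76 = 74.76

Treatment B (74.76 QALYs)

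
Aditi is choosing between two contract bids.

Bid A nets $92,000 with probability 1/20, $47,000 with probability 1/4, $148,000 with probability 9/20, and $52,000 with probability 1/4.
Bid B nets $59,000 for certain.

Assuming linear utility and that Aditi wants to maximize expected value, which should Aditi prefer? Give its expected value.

Bid A ($95,950)

Bid A = 1/20 × 92000 + 1/4 × 47000 + 9/20 × 148000 + 1/4 × 52000 = 4600 + 11750 + 66600 + 13000 = 95950
Bid B: 59000 (certain)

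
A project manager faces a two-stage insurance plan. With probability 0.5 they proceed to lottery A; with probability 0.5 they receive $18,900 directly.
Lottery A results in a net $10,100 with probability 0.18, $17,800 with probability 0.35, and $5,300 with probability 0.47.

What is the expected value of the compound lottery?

$14,719.50

EV(A) = 0.18 × 10100 + 0.35 × 17800 + 0.47 × 5300 = 1818 + 6230 + 2491 = 10539
Branch B: 18900 (certain)
Overall = 0.5 × 10539 + 0.5 × 18900 = 5269.5 + 9450 = 14719.5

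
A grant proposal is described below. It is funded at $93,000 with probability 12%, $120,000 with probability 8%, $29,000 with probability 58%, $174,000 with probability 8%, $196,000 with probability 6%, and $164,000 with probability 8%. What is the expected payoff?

EV = 0.12 × 93000 + 0.08 × 120000 + 0.58 × 29000 + 0.08 × 174000 + 0.06 × 196000 + 0.08 × 164000 = 11160 + 9600 + 16820 + 13920 + 11760 + 13120 = 76380

$76,380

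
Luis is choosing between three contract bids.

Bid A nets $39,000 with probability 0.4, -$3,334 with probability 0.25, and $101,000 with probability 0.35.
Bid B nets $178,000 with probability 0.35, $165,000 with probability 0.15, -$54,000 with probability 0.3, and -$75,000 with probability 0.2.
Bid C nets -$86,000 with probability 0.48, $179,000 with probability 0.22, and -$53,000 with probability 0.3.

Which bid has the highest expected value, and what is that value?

Bid B ($55,850)

Bid A = 0.4 × 39000 + 0.25 × (-3334) + 0.35 × 101000 = 15600 − 833.5 + 35350 = 50116.5
Bid B = 0.35 × 178000 + 0.15 × 165000 + 0.3 × (-54000) + 0.2 × (-75000) = 62300 + 24750 − 16200 − 15000 = 55850
Bid C = 0.48 × (-86000) + 0.22 × 179000 + 0.3 × (-53000) = -41280 + 39380 − 15900 = -17800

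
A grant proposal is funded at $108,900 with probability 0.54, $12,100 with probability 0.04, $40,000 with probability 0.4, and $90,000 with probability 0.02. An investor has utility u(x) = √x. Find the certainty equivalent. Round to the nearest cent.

E[u] = 0.54·√108900 + 0.04·√12100 + 0.4·√40000 + 0.02·√90000 = 0.54·330 + 0.04·110 + 0.4·200 + 0.02·300 = 268.6
CE = (268.6)² = 72145.96

$72,145.96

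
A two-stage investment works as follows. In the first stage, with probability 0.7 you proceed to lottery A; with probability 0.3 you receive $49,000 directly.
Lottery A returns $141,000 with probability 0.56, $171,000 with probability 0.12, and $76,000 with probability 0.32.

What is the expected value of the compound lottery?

EV(A) = 0.56 × 141000 + 0.12 × 171000 + 0.32 × 76000 = 78960 + 20520 + 24320 = 123800
Branch B: 49000 (certain)
Overall = 0.7 × 123800 + 0.3 × 49000 = 86660 + 14700 = 101360

$101,360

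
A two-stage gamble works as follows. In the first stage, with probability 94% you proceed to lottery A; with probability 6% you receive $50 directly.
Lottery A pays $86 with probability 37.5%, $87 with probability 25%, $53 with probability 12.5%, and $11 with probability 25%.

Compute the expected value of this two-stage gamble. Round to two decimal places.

EV(A) = 0.375 × 86 + 0.25 × 87 + 0.125 × 53 + 0.25 × 11 = 32.25 + 21.75 + 6.625 + 2.75 = 63.375
Branch B: 50 (certain)
Overall = 0.94 × 63.375 + 0.06 × 50 = 59.5725 + 3 = 62.5725

$62.57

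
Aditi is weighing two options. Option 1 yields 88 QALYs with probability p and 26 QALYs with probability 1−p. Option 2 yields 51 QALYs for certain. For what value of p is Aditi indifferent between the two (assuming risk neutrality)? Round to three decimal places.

p = 0.403

p·88 + (1−p)·26 = 51
62p + 26 = 51
p = (51 − 26) / 62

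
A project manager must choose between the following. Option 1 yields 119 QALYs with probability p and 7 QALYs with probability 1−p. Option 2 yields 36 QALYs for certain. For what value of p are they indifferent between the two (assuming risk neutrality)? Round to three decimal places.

p = 0.259

p·119 + (1−p)·7 = 36
112p + 7 = 36
p = (36 − 7) / 112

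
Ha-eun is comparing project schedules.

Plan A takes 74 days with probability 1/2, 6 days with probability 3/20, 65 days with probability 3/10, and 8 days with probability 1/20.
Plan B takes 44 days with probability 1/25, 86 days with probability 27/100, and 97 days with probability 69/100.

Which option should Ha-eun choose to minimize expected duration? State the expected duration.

Plan A (57.8 days)

Plan A = 1/2 × 74 + 3/20 × 6 + 3/10 × 65 + 1/20 × 8 = 37 + 0.9 + 19.5 + 0.4 = 57.8
Plan B = 1/25 × 44 + 27/100 × 86 + 69/100 × 97 = 1.76 + 23.22 + 66.93 = 91.91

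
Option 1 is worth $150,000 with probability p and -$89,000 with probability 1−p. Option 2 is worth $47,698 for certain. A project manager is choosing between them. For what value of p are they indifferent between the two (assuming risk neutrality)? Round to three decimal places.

p = 0.572

p·150000 + (1−p)·(-89000) = 47698
239000p − 89000 = 47698
p = (47698 + 89000) / 239000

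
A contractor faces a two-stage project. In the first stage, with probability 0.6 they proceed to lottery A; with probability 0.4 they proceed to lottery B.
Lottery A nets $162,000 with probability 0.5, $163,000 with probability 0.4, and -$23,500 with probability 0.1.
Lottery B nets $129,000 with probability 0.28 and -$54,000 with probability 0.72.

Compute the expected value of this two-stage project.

EV(A) = 0.5 × 162000 + 0.4 × 163000 + 0.1 × (-23500) = 81000 + 65200 − 2350 = 143850
EV(B) = 0.28 × 129000 + 0.72 × (-54000) = 36120 − 38880 = -2760
Overall = 0.6 × 143850 + 0.4 × (-2760) = 86310 − 1104 = 85206

$85,206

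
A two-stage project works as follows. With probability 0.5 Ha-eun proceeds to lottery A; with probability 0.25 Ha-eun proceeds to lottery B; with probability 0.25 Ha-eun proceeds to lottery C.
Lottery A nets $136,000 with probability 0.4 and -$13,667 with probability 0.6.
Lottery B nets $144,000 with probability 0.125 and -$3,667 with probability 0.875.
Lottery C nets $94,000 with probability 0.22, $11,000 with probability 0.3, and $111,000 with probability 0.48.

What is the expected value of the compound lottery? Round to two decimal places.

$46,112.74

EV(A) = 0.4 × 136000 + 0.6 × (-13667) = 54400 − 8200.2 = 46199.8
EV(B) = 0.125 × 144000 + 0.875 × (-3667) = 18000 − 3208.625 = 14791.375
EV(C) = 0.22 × 94000 + 0.3 × 11000 + 0.48 × 111000 = 20680 + 3300 + 53280 = 77260
Overall = 0.5 × 46199.8 + 0.25 × 14791.375 + 0.25 × 77260 = 23099.9 + 3697.84375 + 19315 = 46112.74375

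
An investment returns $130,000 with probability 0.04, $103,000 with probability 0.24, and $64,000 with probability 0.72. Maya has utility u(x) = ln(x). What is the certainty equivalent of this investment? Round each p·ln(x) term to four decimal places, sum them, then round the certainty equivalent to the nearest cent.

$73,806.35

E[u] = 0.04·ln(130000) + 0.24·ln(103000) + 0.72·ln(64000) = 0.4710 + 2.7702 + 7.9680 = 11.2092
CE = e^11.2092 ≈ 73806.35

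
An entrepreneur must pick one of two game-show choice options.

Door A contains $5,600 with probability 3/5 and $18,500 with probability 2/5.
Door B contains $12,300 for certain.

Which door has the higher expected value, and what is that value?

Door A = 3/5 × 5600 + 2/5 × 18500 = 3360 + 7400 = 10760
Door B: 12300 (certain)

Door B ($12,300)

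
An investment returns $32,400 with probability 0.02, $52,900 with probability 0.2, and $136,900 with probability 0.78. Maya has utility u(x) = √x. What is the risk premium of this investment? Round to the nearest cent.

$3,630.76

E[u] = 0.02·√32400 + 0.2·√52900 + 0.78·√136900 = 0.02·180 + 0.2·230 + 0.78·370 = 338.2
CE = (338.2)² = 114379.24
Risk premium = EV − CE = 118010 − 114379.24 = 3630.76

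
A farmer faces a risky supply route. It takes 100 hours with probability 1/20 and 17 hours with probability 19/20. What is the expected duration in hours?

EV = 1/20 × 100 + 19/20 × 17 = 5 + 16.15 = 21.15

21.15 hours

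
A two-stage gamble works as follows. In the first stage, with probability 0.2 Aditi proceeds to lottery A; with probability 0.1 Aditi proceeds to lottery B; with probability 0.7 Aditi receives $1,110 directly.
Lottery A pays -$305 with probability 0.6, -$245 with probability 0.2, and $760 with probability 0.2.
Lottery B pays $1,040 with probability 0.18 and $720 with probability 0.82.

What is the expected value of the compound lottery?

EV(A) = 0.6 × (-305) + 0.2 × (-245) + 0.2 × 760 = -183 − 49 + 152 = -80
EV(B) = 0.18 × 1040 + 0.82 × 720 = 187.2 + 590.4 = 777.6
Branch C: 1110 (certain)
Overall = 0.2 × (-80) + 0.1 × 777.6 + 0.7 × 1110 = -16 + 77.76 + 777 = 838.76

$838.76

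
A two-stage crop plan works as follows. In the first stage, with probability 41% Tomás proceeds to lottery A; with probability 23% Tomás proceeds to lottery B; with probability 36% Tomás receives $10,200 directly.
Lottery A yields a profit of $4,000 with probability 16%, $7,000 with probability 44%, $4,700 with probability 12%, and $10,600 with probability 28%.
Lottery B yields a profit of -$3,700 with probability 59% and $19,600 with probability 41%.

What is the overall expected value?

$7,991.51

EV(A) = 0.16 × 4000 + 0.44 × 7000 + 0.12 × 4700 + 0.28 × 10600 = 640 + 3080 + 564 + 2968 = 7252
EV(B) = 0.59 × (-3700) + 0.41 × 19600 = -2183 + 8036 = 5853
Branch C: 10200 (certain)
Overall = 0.41 × 7252 + 0.23 × 5853 + 0.36 × 10200 = 2973.32 + 1346.19 + 3672 = 7991.51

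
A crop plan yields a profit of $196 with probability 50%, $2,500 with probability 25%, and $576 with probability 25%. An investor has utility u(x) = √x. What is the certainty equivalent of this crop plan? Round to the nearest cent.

E[u] = 0.5·√196 + 0.25·√2500 + 0.25·√576 = 0.5·14 + 0.25·50 + 0.25·24 = 25.5
CE = (25.5)² = 650.25

$650.25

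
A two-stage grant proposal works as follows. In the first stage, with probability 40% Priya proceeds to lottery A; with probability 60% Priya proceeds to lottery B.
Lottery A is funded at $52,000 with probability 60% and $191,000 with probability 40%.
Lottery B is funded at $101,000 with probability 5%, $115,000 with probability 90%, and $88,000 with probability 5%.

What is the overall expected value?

EV(A) = 0.6 × 52000 + 0.4 × 191000 = 31200 + 76400 = 107600
EV(B) = 0.05 × 101000 + 0.9 × 115000 + 0.05 × 88000 = 5050 + 103500 + 4400 = 112950
Overall = 0.4 × 107600 + 0.6 × 112950 = 43040 + 67770 = 110810

$110,810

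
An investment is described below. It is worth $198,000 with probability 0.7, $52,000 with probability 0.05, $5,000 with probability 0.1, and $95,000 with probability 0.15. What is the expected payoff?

EV = 0.7 × 198000 + 0.05 × 52000 + 0.1 × 5000 + 0.15 × 95000 = 138600 + 2600 + 500 + 14250 = 155950

$155,950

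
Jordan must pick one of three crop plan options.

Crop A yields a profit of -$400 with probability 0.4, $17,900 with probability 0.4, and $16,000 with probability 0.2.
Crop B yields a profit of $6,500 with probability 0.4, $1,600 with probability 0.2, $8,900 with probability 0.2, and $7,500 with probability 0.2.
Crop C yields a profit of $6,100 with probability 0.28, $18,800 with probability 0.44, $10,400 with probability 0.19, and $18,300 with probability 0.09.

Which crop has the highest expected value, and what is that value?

Crop A = 0.4 × (-400) + 0.4 × 17900 + 0.2 × 16000 = -160 + 7160 + 3200 = 10200
Crop B = 0.4 × 6500 + 0.2 × 1600 + 0.2 × 8900 + 0.2 × 7500 = 2600 + 320 + 1780 + 1500 = 6200
Crop C = 0.28 × 6100 + 0.44 × 18800 + 0.19 × 10400 + 0.09 × 18300 = 1708 + 8272 + 1976 + 1647 = 13603

Crop C ($13,603)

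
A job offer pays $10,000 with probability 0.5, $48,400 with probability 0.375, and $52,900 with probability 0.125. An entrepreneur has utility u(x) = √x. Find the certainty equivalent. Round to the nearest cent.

E[u] = 0.5·√10000 + 0.375·√48400 + 0.125·√52900 = 0.5·100 + 0.375·220 + 0.125·230 = 161.25
CE = (161.25)² = 26001.5625

$26,001.56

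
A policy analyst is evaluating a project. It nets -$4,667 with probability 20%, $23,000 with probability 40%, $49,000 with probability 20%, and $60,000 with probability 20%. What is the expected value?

$30,066.60

EV = 0.2 × (-4667) + 0.4 × 23000 + 0.2 × 49000 + 0.2 × 60000 = -933.4 + 9200 + 9800 + 12000 = 30066.6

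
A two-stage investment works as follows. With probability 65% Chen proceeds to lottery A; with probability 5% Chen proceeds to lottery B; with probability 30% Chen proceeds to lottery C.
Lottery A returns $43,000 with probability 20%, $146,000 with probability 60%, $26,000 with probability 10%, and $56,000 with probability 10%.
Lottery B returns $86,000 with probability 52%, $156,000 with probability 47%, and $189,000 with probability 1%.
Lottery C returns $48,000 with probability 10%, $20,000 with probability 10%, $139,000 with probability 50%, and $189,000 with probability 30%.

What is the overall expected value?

EV(A) = 0.2 × 43000 + 0.6 × 146000 + 0.1 × 26000 + 0.1 × 56000 = 8600 + 87600 + 2600 + 5600 = 104400
EV(B) = 0.52 × 86000 + 0.47 × 156000 + 0.01 × 189000 = 44720 + 73320 + 1890 = 119930
EV(C) = 0.1 × 48000 + 0.1 × 20000 + 0.5 × 139000 + 0.3 × 189000 = 4800 + 2000 + 69500 + 56700 = 133000
Overall = 0.65 × 104400 + 0.05 × 119930 + 0.3 × 133000 = 67860 + 5996.5 + 39900 = 113756.5

$113,756.50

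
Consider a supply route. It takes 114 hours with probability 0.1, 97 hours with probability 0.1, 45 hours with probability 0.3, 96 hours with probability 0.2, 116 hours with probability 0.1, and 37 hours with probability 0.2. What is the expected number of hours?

72.8 hours

EV = 0.1 × 114 + 0.1 × 97 + 0.3 × 45 + 0.2 × 96 + 0.1 × 116 + 0.2 × 37 = 11.4 + 9.7 + 13.5 + 19.2 + 11.6 + 7.4 = 72.8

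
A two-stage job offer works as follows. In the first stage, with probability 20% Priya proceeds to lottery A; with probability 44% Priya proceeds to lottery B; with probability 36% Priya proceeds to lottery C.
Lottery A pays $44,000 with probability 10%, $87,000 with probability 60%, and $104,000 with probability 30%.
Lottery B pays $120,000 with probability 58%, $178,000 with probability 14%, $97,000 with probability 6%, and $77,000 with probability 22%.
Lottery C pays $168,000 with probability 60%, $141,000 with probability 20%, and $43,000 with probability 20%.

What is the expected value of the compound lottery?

EV(A) = 0.1 × 44000 + 0.6 × 87000 + 0.3 × 104000 = 4400 + 52200 + 31200 = 87800
EV(B) = 0.58 × 120000 + 0.14 × 178000 + 0.06 × 97000 + 0.22 × 77000 = 69600 + 24920 + 5820 + 16940 = 117280
EV(C) = 0.6 × 168000 + 0.2 × 141000 + 0.2 × 43000 = 100800 + 28200 + 8600 = 137600
Overall = 0.2 × 87800 + 0.44 × 117280 + 0.36 × 137600 = 17560 + 51603.2 + 49536 = 118699.2

$118,699.20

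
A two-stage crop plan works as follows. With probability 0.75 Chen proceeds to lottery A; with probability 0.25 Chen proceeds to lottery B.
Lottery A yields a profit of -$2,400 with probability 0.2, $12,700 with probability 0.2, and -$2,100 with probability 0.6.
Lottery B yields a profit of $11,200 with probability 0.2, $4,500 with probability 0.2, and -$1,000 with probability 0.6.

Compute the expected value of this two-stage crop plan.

EV(A) = 0.2 × (-2400) + 0.2 × 12700 + 0.6 × (-2100) = -480 + 2540 − 1260 = 800
EV(B) = 0.2 × 11200 + 0.2 × 4500 + 0.6 × (-1000) = 2240 + 900 − 600 = 2540
Overall = 0.75 × 800 + 0.25 × 2540 = 600 + 635 = 1235

$1,235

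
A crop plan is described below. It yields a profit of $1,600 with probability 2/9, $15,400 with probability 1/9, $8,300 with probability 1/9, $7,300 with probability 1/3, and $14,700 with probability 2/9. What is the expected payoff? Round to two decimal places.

EV = 2/9 × 1600 + 1/9 × 15400 + 1/9 × 8300 + 1/3 × 7300 + 2/9 × 14700 = 355.5556 + 1711.1111 + 922.2222 + 2433.3333 + 3266.6667 = 8688.8889

$8,688.89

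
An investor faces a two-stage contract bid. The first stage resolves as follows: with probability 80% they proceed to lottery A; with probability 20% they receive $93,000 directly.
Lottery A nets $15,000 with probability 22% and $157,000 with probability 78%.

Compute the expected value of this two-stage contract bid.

$119,208

EV(A) = 0.22 × 15000 + 0.78 × 157000 = 3300 + 122460 = 125760
Branch B: 93000 (certain)
Overall = 0.8 × 125760 + 0.2 × 93000 = 100608 + 18600 = 119208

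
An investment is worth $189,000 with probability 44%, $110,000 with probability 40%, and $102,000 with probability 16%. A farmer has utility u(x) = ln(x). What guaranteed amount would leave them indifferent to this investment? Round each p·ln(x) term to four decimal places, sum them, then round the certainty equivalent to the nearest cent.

$137,902.20

E[u] = 0.44·ln(189000) + 0.4·ln(110000) + 0.16·ln(102000) = 5.3458 + 4.6433 + 1.8452 = 11.8343
CE = e^11.8343 ≈ 137902.20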